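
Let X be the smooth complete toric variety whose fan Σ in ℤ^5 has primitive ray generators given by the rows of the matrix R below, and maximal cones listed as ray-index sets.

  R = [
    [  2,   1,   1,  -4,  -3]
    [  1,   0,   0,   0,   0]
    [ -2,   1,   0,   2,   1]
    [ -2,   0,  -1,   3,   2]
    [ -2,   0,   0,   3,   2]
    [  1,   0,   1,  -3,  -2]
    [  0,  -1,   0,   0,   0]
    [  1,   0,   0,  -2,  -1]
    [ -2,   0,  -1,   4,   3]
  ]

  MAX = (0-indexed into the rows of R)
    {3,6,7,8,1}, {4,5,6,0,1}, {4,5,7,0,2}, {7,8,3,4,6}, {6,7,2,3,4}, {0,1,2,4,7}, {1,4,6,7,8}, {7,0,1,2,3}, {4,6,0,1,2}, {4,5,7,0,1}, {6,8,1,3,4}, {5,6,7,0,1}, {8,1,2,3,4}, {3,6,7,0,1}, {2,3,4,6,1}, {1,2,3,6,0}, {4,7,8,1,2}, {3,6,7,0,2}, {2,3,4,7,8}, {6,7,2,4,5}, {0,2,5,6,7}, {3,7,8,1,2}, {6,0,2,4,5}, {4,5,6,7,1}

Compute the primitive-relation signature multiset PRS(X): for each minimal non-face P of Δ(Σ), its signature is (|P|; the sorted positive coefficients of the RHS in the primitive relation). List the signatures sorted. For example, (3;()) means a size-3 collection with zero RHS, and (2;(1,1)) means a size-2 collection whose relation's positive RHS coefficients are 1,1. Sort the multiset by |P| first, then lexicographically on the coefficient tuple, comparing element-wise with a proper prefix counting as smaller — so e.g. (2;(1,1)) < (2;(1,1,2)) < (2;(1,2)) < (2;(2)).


9 minimal non-faces of Δ(Σ) (on 9 rays):

  • {5,8}:  v_{5} + v_{8} = v_{4} + v_{7}  so sig = (2;(1,1))
  • {0,8}:  v_{0} + v_{8} = v_{1} + v_{2} + v_{7}  so sig = (2;(1,1,1))
  • {3,5}:  v_{3} + v_{5} = v_{2} + v_{6} + v_{7}  so sig = (2;(1,1,1))
  • {0,3,4}:  v_{0} + v_{3} + v_{4} = v_{2}  so sig = (3;(1))
  • {1,2,5}:  v_{1} + v_{2} + v_{5} = v_{0} + v_{4}  so sig = (3;(1,1))
  • {2,6,8}:  v_{2} + v_{6} + v_{8} = v_{3} + v_{4}  so sig = (3;(1,1))
  • {1,2,6,7}:  v_{1} + v_{2} + v_{6} + v_{7} = 0  so sig = (4;())
  • {0,4,6,7}:  v_{0} + v_{4} + v_{6} + v_{7} = v_{5}  so sig = (4;(1))
  • {1,3,4,7}:  v_{1} + v_{3} + v_{4} + v_{7} = v_{8}  so sig = (4;(1))

Sorted signature multiset PRS(X):
{ (2;(1,1)),  (2;(1,1,1)) ×2,  (3;(1)),  (3;(1,1)) ×2,  (4;()),  (4;(1)) ×2 }


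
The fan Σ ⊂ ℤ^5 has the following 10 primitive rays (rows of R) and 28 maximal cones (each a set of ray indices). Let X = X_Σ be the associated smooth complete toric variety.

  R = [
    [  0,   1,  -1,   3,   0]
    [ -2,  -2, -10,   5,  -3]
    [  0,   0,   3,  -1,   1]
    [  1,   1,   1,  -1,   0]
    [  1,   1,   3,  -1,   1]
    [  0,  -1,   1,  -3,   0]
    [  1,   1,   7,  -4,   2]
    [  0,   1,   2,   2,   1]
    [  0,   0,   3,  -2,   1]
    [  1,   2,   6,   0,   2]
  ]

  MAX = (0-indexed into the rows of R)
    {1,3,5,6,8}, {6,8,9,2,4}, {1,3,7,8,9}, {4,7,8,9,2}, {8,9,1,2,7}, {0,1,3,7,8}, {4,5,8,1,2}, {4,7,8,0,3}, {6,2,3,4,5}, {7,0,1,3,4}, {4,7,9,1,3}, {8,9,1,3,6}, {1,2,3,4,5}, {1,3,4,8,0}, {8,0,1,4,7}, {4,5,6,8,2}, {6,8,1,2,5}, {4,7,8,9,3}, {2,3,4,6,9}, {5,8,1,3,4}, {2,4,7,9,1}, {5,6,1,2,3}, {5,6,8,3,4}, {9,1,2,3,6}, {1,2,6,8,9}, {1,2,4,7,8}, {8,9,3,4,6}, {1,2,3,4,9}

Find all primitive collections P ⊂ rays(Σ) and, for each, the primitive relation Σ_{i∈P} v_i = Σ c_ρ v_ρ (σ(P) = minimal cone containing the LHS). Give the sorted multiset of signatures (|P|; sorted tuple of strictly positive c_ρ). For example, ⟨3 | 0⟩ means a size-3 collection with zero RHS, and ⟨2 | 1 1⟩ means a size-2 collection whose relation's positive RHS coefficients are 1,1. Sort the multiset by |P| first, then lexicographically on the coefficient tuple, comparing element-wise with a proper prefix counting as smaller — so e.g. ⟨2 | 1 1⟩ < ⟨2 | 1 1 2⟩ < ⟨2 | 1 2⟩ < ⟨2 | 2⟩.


Minimal non-faces — 12 found among 10 rays, 28 max cones:

  P = {0,5}:  v_{0} + v_{5} = 0 ; sig = ⟨2 | 0⟩
  P = {0,2}:  v_{0} + v_{2} = v_{7} ; sig = ⟨2 | 1⟩
  P = {5,7}:  v_{5} + v_{7} = v_{2} ; sig = ⟨2 | 1⟩
  P = {6,7}:  v_{6} + v_{7} = v_{8} + v_{9} ; sig = ⟨2 | 1 1⟩
  P = {0,6}:  v_{0} + v_{6} = v_{3} + v_{7} + v_{8} ; sig = ⟨2 | 1 1 1⟩
  P = {0,9}:  v_{0} + v_{9} = v_{3} + 2·v_{7} ; sig = ⟨2 | 1 2⟩
  P = {5,9}:  v_{5} + v_{9} = 2·v_{2} + v_{3} ; sig = ⟨2 | 1 2⟩
  P = {1,4,6}:  v_{1} + v_{4} + v_{6} = 0 ; sig = ⟨3 | 0⟩
  P = {2,3,7}:  v_{2} + v_{3} + v_{7} = v_{9} ; sig = ⟨3 | 1⟩
  P = {2,3,8}:  v_{2} + v_{3} + v_{8} = v_{6} ; sig = ⟨3 | 1⟩
  P = {1,4,8,9}:  v_{1} + v_{4} + v_{8} + v_{9} = v_{7} ; sig = ⟨4 | 1⟩
  P = {1,3,4,7,8}:  v_{1} + v_{3} + v_{4} + v_{7} + v_{8} = v_{0} ; sig = ⟨5 | 1⟩

so the primitive-relation signature multiset is
[⟨2 | 0⟩, ⟨2 | 1⟩, ⟨2 | 1⟩, ⟨2 | 1 1⟩, ⟨2 | 1 1 1⟩, ⟨2 | 1 2⟩, ⟨2 | 1 2⟩, ⟨3 | 0⟩, ⟨3 | 1⟩, ⟨3 | 1⟩, ⟨4 | 1⟩, ⟨5 | 1⟩]


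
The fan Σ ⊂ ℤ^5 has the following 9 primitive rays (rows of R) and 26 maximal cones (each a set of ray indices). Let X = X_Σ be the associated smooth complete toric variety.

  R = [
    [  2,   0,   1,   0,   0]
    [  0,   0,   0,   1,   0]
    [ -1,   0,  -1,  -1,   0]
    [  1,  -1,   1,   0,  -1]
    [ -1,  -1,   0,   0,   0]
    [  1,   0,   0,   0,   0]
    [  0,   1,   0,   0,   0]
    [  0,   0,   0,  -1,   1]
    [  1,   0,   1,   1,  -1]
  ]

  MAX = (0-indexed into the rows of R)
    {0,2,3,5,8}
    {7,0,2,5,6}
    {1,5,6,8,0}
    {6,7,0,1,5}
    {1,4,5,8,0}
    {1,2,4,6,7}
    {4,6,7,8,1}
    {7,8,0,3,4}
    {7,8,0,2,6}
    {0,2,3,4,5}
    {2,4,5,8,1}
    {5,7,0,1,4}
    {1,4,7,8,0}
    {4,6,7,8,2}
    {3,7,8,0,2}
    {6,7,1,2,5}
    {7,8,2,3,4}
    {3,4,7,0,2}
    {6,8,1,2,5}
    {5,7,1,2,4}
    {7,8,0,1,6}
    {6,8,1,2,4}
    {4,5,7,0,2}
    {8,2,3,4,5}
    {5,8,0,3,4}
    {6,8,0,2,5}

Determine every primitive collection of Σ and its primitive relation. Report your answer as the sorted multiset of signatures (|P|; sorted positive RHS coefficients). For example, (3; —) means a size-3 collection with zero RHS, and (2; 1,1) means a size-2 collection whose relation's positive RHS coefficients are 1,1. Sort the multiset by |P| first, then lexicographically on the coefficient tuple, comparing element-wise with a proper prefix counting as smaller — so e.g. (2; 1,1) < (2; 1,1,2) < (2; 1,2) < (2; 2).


9 minimal non-faces of Δ(Σ) (on 9 rays):

  P = {1,3}:  v_{1} + v_{3} = v_{4} + v_{5} + v_{8} ; sig = (2; 1,1,1)
  P = {3,6}:  v_{3} + v_{6} = v_{2} + v_{7} + 2·v_{8} ; sig = (2; 1,1,2)
  P = {4,5,6}:  v_{4} + v_{5} + v_{6} = 0 ; sig = (3; —)
  P = {0,1,2}:  v_{0} + v_{1} + v_{2} = v_{5} ; sig = (3; 1)
  P = {5,7,8}:  v_{5} + v_{7} + v_{8} = v_{0} ; sig = (3; 1)
  P = {0,4,6}:  v_{0} + v_{4} + v_{6} = v_{7} + v_{8} ; sig = (3; 1,1)
  P = {3,5,7}:  v_{3} + v_{5} + v_{7} = 2·v_{0} + v_{2} + v_{4} ; sig = (3; 1,1,2)
  P = {1,2,7,8}:  v_{1} + v_{2} + v_{7} + v_{8} = 0 ; sig = (4; —)
  P = {0,2,4,8}:  v_{0} + v_{2} + v_{4} + v_{8} = v_{3} ; sig = (4; 1)

Hence PRS(X_Σ) =
    (2; 1,1,1)
    (2; 1,1,2)
    (3; —)
    (3; 1)
    (3; 1)
    (3; 1,1)
    (3; 1,1,2)
    (4; —)
    (4; 1)


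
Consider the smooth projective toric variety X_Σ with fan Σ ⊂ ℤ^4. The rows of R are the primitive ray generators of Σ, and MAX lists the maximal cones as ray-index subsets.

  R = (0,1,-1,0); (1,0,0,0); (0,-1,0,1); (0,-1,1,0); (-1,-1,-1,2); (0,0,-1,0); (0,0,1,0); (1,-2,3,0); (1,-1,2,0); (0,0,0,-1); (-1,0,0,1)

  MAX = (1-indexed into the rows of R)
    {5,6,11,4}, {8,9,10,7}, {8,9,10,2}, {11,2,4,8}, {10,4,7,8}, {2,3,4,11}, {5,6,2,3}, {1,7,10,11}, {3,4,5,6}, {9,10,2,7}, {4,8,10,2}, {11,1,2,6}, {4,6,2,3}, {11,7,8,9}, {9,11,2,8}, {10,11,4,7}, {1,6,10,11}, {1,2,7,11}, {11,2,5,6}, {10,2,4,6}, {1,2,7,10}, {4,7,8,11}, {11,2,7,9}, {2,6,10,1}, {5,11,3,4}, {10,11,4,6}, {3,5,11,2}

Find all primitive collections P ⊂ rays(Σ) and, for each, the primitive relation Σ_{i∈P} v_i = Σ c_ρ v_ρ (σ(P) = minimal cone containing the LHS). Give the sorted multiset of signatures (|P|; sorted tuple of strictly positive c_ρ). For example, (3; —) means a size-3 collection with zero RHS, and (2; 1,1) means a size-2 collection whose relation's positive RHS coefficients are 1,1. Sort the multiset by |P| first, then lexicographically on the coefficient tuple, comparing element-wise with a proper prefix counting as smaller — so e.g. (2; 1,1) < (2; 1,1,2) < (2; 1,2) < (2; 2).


The 25 primitive collections of Σ (r=11, n=4):

  P = {1,4}:  v_{1} + v_{4} = 0  ⟹  sig = (2; —)
  P = {6,7}:  v_{6} + v_{7} = 0  ⟹  sig = (2; —)
  P = {1,8}:  v_{1} + v_{8} = v_{9}  ⟹  sig = (2; 1)
  P = {4,9}:  v_{4} + v_{9} = v_{8}  ⟹  sig = (2; 1)
  P = {1,9}:  v_{1} + v_{9} = v_{2} + v_{7}  ⟹  sig = (2; 1,1)
  P = {3,10}:  v_{3} + v_{10} = v_{4} + v_{6}  ⟹  sig = (2; 1,1)
  P = {5,7}:  v_{5} + v_{7} = v_{3} + v_{11}  ⟹  sig = (2; 1,1)
  P = {6,9}:  v_{6} + v_{9} = v_{2} + v_{4}  ⟹  sig = (2; 1,1)
  P = {1,3}:  v_{1} + v_{3} = v_{2} + v_{6} + v_{11}  ⟹  sig = (2; 1,1,1)
  P = {3,7}:  v_{3} + v_{7} = v_{2} + v_{4} + v_{11}  ⟹  sig = (2; 1,1,1)
  P = {5,9}:  v_{5} + v_{9} = v_{2} + v_{3} + v_{4} + v_{11}  ⟹  sig = (2; 1,1,1,1)
  P = {5,8}:  v_{5} + v_{8} = v_{2} + v_{3} + 2·v_{4} + v_{11}  ⟹  sig = (2; 1,1,1,2)
  P = {5,10}:  v_{5} + v_{10} = v_{4} + 2·v_{6} + v_{11}  ⟹  sig = (2; 1,1,2)
  P = {6,8}:  v_{6} + v_{8} = v_{2} + 2·v_{4}  ⟹  sig = (2; 1,2)
  P = {1,5}:  v_{1} + v_{5} = v_{2} + 2·v_{6} + 2·v_{11}  ⟹  sig = (2; 1,2,2)
  P = {3,9}:  v_{3} + v_{9} = 2·v_{2} + 2·v_{4} + v_{11}  ⟹  sig = (2; 1,2,2)
  P = {3,8}:  v_{3} + v_{8} = 2·v_{2} + 3·v_{4} + v_{11}  ⟹  sig = (2; 1,2,3)
  P = {2,10,11}:  v_{2} + v_{10} + v_{11} = 0  ⟹  sig = (3; —)
  P = {2,4,7}:  v_{2} + v_{4} + v_{7} = v_{9}  ⟹  sig = (3; 1)
  P = {3,6,11}:  v_{3} + v_{6} + v_{11} = v_{5}  ⟹  sig = (3; 1)
  P = {9,10,11}:  v_{9} + v_{10} + v_{11} = v_{4} + v_{7}  ⟹  sig = (3; 1,1)
  P = {8,10,11}:  v_{8} + v_{10} + v_{11} = 2·v_{4} + v_{7}  ⟹  sig = (3; 1,2)
  P = {2,4,5}:  v_{2} + v_{4} + v_{5} = 2·v_{3}  ⟹  sig = (3; 2)
  P = {2,7,8}:  v_{2} + v_{7} + v_{8} = 2·v_{9}  ⟹  sig = (3; 2)
  P = {2,4,6,11}:  v_{2} + v_{4} + v_{6} + v_{11} = v_{3}  ⟹  sig = (4; 1)

so the primitive-relation signature multiset is
    |P|=2: 17 collections, coeffs (), (), (1), (1), (1,1), (1,1), (1,1), (1,1), (1,1,1), (1,1,1), (1,1,1,1), (1,1,1,2), (1,1,2), (1,2), (1,2,2), (1,2,2), (1,2,3)
    |P|=3: 7 collections, coeffs (), (1), (1), (1,1), (1,2), (2), (2)
    |P|=4: 1 collection, coeffs (1)


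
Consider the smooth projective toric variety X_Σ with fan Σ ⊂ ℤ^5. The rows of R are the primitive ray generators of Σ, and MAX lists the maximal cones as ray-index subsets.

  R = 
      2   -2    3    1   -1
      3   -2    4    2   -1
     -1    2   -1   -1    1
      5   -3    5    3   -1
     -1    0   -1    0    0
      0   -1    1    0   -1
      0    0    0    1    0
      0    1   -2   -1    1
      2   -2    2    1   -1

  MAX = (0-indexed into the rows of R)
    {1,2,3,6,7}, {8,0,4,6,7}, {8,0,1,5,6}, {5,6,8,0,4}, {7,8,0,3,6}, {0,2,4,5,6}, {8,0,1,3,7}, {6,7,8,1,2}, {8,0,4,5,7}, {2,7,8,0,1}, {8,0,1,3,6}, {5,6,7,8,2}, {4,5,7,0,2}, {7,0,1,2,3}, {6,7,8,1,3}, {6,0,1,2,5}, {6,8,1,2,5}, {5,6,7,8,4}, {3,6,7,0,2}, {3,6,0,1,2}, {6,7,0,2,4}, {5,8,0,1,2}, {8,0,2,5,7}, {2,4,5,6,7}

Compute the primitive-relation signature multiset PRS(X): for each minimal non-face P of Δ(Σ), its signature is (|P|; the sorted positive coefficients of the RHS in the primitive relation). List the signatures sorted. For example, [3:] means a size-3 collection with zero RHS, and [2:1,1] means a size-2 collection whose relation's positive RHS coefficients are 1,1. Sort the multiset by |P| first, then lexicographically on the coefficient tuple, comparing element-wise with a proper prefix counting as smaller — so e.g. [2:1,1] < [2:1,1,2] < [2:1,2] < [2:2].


|primitive collections| = 9. Relations:

  P={1,4}:  v_{1} + v_{4} = v_{0} + v_{6}  ⇒ sig = [2:1,1]
  P={3,5}:  v_{3} + v_{5} = v_{1} + v_{8}  ⇒ sig = [2:1,1]
  P={3,4}:  v_{3} + v_{4} = 2·v_{0} + 2·v_{6} + v_{7}  ⇒ sig = [2:1,2,2]
  P={2,4,8}:  v_{2} + v_{4} + v_{8} = 0  ⇒ sig = [3:]
  P={1,5,7}:  v_{1} + v_{5} + v_{7} = v_{2} + 2·v_{8}  ⇒ sig = [3:1,2]
  P={2,3,8}:  v_{2} + v_{3} + v_{8} = 2·v_{1} + v_{7}  ⇒ sig = [3:1,2]
  P={0,1,6,7}:  v_{0} + v_{1} + v_{6} + v_{7} = v_{3}  ⇒ sig = [4:1]
  P={0,2,6,8}:  v_{0} + v_{2} + v_{6} + v_{8} = v_{1}  ⇒ sig = [4:1]
  P={0,5,6,7}:  v_{0} + v_{5} + v_{6} + v_{7} = v_{8}  ⇒ sig = [4:1]

Signatures (|P|; sorted positive RHS coefficients), sorted:
    [2:1,1]
    [2:1,1]
    [2:1,2,2]
    [3:]
    [3:1,2]
    [3:1,2]
    [4:1]
    [4:1]
    [4:1]


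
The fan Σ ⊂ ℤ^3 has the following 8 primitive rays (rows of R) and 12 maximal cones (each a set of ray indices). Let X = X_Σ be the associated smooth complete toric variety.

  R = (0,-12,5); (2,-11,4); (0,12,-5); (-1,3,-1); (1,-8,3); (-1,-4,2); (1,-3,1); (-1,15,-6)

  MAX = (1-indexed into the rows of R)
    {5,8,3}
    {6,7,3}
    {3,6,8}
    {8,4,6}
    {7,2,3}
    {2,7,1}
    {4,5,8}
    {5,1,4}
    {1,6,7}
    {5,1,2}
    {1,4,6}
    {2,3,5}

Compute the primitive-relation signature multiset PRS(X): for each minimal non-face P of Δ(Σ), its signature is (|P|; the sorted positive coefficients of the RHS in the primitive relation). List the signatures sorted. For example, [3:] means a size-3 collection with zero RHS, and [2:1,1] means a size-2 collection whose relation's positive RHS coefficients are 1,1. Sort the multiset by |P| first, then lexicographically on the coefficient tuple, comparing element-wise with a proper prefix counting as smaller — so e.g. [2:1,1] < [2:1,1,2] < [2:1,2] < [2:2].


Σ has 10 primitive collections:

  P={1,3}:  v_{1} + v_{3} = 0  so sig = [2:]
  P={4,7}:  v_{4} + v_{7} = 0  so sig = [2:]
  P={1,8}:  v_{1} + v_{8} = v_{4}  so sig = [2:1]
  P={2,4}:  v_{2} + v_{4} = v_{5}  so sig = [2:1]
  P={3,4}:  v_{3} + v_{4} = v_{8}  so sig = [2:1]
  P={5,6}:  v_{5} + v_{6} = v_{1}  so sig = [2:1]
  P={5,7}:  v_{5} + v_{7} = v_{2}  so sig = [2:1]
  P={7,8}:  v_{7} + v_{8} = v_{3}  so sig = [2:1]
  P={2,6}:  v_{2} + v_{6} = v_{1} + v_{7}  so sig = [2:1,1]
  P={2,8}:  v_{2} + v_{8} = v_{3} + v_{5}  so sig = [2:1,1]

so the primitive-relation signature multiset is
[[2:], [2:], [2:1], [2:1], [2:1], [2:1], [2:1], [2:1], [2:1,1], [2:1,1]]


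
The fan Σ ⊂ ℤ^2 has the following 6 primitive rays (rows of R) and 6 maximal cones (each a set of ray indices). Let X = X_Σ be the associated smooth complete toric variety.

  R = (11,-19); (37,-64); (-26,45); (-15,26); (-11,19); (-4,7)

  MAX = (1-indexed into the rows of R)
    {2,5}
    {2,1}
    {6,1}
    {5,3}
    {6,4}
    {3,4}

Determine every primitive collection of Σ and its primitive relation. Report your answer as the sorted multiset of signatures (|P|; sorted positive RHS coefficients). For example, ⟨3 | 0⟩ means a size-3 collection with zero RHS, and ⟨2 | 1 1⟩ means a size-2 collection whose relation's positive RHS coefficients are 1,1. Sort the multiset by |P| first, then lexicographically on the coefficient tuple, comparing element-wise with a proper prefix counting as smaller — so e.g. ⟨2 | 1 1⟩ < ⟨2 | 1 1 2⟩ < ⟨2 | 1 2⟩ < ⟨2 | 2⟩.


Σ has 9 primitive collections:

  {1,5}:  v_{1} + v_{5} = 0  ⇒ sig = ⟨2 | 0⟩
  {1,3}:  v_{1} + v_{3} = v_{4}  ⇒ sig = ⟨2 | 1⟩
  {1,4}:  v_{1} + v_{4} = v_{6}  ⇒ sig = ⟨2 | 1⟩
  {2,3}:  v_{2} + v_{3} = v_{1}  ⇒ sig = ⟨2 | 1⟩
  {4,5}:  v_{4} + v_{5} = v_{3}  ⇒ sig = ⟨2 | 1⟩
  {5,6}:  v_{5} + v_{6} = v_{4}  ⇒ sig = ⟨2 | 1⟩
  {2,4}:  v_{2} + v_{4} = 2·v_{1}  ⇒ sig = ⟨2 | 2⟩
  {3,6}:  v_{3} + v_{6} = 2·v_{4}  ⇒ sig = ⟨2 | 2⟩
  {2,6}:  v_{2} + v_{6} = 3·v_{1}  ⇒ sig = ⟨2 | 3⟩

Signatures (|P|; sorted positive RHS coefficients), sorted:
    ⟨2 | 0⟩
    ⟨2 | 1⟩
    ⟨2 | 1⟩
    ⟨2 | 1⟩
    ⟨2 | 1⟩
    ⟨2 | 1⟩
    ⟨2 | 2⟩
    ⟨2 | 2⟩
    ⟨2 | 3⟩


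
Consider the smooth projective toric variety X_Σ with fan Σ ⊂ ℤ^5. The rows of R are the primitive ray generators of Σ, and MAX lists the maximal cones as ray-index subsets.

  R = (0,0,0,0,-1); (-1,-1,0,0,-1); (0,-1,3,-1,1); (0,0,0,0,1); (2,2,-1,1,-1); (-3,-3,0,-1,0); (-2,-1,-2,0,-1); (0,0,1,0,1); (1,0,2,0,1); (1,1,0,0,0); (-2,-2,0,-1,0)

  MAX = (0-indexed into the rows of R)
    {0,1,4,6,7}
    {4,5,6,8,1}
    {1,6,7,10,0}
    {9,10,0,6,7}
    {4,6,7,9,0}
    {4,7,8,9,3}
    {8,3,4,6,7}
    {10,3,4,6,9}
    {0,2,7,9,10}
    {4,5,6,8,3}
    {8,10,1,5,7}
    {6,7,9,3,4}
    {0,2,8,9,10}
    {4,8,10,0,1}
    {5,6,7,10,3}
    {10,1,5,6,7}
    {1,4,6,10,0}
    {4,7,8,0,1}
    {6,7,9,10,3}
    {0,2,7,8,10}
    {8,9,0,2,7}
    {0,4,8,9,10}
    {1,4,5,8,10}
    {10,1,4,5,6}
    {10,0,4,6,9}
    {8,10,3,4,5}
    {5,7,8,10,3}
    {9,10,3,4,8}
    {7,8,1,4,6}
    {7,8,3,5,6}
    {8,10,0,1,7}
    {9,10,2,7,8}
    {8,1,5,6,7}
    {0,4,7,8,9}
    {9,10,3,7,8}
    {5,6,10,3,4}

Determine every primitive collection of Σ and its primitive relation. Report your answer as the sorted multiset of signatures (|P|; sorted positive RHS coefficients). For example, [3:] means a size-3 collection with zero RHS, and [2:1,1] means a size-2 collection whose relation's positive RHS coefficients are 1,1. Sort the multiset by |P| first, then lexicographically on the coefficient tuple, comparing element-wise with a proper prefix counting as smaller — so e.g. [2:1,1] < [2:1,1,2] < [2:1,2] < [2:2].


16 collections generate NE(X_Σ); each relation:

  P={0,3}:  v_{0} + v_{3} = 0 ; sig = [2:]
  P={1,9}:  v_{1} + v_{9} = v_{0} ; sig = [2:1]
  P={5,9}:  v_{5} + v_{9} = v_{10} ; sig = [2:1]
  P={0,5}:  v_{0} + v_{5} = v_{1} + v_{10} ; sig = [2:1,1]
  P={1,3}:  v_{1} + v_{3} = v_{6} + v_{8} ; sig = [2:1,1]
  P={2,4}:  v_{2} + v_{4} = v_{0} + v_{8} + v_{9} ; sig = [2:1,1,1]
  P={2,6}:  v_{2} + v_{6} = v_{0} + v_{7} + v_{10} ; sig = [2:1,1,1]
  P={2,3}:  v_{2} + v_{3} = v_{7} + v_{8} + v_{9} + v_{10} ; sig = [2:1,1,1,1]
  P={1,2}:  v_{1} + v_{2} = 2·v_{0} + v_{7} + v_{8} + v_{10} ; sig = [2:1,1,1,2]
  P={2,5}:  v_{2} + v_{5} = v_{0} + v_{7} + v_{8} + 2·v_{10} ; sig = [2:1,1,1,2]
  P={4,7,10}:  v_{4} + v_{7} + v_{10} = 0 ; sig = [3:]
  P={6,8,9}:  v_{6} + v_{8} + v_{9} = 0 ; sig = [3:]
  P={0,6,8}:  v_{0} + v_{6} + v_{8} = v_{1} ; sig = [3:1]
  P={6,8,10}:  v_{6} + v_{8} + v_{10} = v_{5} ; sig = [3:1]
  P={4,5,7}:  v_{4} + v_{5} + v_{7} = v_{6} + v_{8} ; sig = [3:1,1]
  P={0,7,8,9,10}:  v_{0} + v_{7} + v_{8} + v_{9} + v_{10} = v_{2} ; sig = [5:1]

so the primitive-relation signature multiset is
[[2:], [2:1], [2:1], [2:1,1], [2:1,1], [2:1,1,1], [2:1,1,1], [2:1,1,1,1], [2:1,1,1,2], [2:1,1,1,2], [3:], [3:], [3:1], [3:1], [3:1,1], [5:1]]


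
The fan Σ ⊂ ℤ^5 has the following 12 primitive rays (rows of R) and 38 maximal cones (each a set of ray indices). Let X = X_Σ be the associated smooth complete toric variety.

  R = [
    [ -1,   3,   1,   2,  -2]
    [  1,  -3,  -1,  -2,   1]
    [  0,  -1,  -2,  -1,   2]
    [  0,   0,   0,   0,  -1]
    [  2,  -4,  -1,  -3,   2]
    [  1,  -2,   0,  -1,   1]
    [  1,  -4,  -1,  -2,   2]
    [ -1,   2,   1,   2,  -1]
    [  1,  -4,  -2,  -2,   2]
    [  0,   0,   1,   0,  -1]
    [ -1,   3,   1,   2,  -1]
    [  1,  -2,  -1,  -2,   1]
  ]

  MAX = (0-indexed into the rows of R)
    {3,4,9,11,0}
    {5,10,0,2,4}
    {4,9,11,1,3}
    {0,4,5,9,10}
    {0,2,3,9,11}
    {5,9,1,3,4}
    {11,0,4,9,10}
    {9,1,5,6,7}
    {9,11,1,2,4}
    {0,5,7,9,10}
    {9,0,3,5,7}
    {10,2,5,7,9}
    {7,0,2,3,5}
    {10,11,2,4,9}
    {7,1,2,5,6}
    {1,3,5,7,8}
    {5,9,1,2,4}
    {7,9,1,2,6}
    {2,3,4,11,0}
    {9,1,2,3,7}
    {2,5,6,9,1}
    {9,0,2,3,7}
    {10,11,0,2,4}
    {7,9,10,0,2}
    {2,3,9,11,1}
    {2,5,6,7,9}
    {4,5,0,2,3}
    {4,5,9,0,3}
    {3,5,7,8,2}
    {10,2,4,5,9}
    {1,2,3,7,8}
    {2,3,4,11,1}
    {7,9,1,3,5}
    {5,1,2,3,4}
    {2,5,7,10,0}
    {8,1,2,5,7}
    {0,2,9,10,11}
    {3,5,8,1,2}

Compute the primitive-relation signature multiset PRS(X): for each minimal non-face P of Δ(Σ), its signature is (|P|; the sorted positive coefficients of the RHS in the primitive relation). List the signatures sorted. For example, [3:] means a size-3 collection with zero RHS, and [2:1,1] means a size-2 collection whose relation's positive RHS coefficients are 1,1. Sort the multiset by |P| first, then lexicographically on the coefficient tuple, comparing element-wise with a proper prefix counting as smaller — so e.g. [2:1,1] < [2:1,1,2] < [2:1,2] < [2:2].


|primitive collections| = 23. Relations:

  {1,10}:  v_{1} + v_{10} = 0  ⇒ sig = [2:]
  {7,11}:  v_{7} + v_{11} = 0  ⇒ sig = [2:]
  {0,1}:  v_{0} + v_{1} = v_{3}  ⇒ sig = [2:1]
  {3,10}:  v_{3} + v_{10} = v_{0}  ⇒ sig = [2:1]
  {4,7}:  v_{4} + v_{7} = v_{5}  ⇒ sig = [2:1]
  {5,11}:  v_{5} + v_{11} = v_{4}  ⇒ sig = [2:1]
  {0,6}:  v_{0} + v_{6} = v_{1} + v_{7}  ⇒ sig = [2:1,1]
  {6,10}:  v_{6} + v_{10} = v_{2} + v_{5} + v_{7} + v_{9}  ⇒ sig = [2:1,1,1,1]
  {6,11}:  v_{6} + v_{11} = v_{1} + v_{2} + v_{5} + v_{9}  ⇒ sig = [2:1,1,1,1]
  {8,10}:  v_{8} + v_{10} = v_{2} + v_{3} + v_{5} + v_{7}  ⇒ sig = [2:1,1,1,1]
  {8,11}:  v_{8} + v_{11} = v_{1} + v_{2} + v_{3} + v_{5}  ⇒ sig = [2:1,1,1,1]
  {0,8}:  v_{0} + v_{8} = v_{2} + 2·v_{3} + v_{5} + v_{7}  ⇒ sig = [2:1,1,1,2]
  {4,6}:  v_{4} + v_{6} = v_{1} + v_{2} + 2·v_{5} + v_{9}  ⇒ sig = [2:1,1,1,2]
  {4,8}:  v_{4} + v_{8} = v_{1} + v_{2} + v_{3} + 2·v_{5}  ⇒ sig = [2:1,1,1,2]
  {6,8}:  v_{6} + v_{8} = 3·v_{1} + v_{2} + v_{5} + 2·v_{7}  ⇒ sig = [2:1,1,2,3]
  {3,6}:  v_{3} + v_{6} = 2·v_{1} + v_{7}  ⇒ sig = [2:1,2]
  {8,9}:  v_{8} + v_{9} = 2·v_{1} + v_{7}  ⇒ sig = [2:1,2]
  {0,2,5,9}:  v_{0} + v_{2} + v_{5} + v_{9} = 0  ⇒ sig = [4:]
  {0,2,4,9}:  v_{0} + v_{2} + v_{4} + v_{9} = v_{11}  ⇒ sig = [4:1]
  {2,3,5,9}:  v_{2} + v_{3} + v_{5} + v_{9} = v_{1}  ⇒ sig = [4:1]
  {2,3,4,9}:  v_{2} + v_{3} + v_{4} + v_{9} = v_{1} + v_{11}  ⇒ sig = [4:1,1]
  {1,2,3,5,7}:  v_{1} + v_{2} + v_{3} + v_{5} + v_{7} = v_{8}  ⇒ sig = [5:1]
  {1,2,5,7,9}:  v_{1} + v_{2} + v_{5} + v_{7} + v_{9} = v_{6}  ⇒ sig = [5:1]

Hence PRS(X_Σ) =
    |P|=2: 17 collections, coeffs (), (), (1), (1), (1), (1), (1,1), (1,1,1,1), (1,1,1,1), (1,1,1,1), (1,1,1,1), (1,1,1,2), (1,1,1,2), (1,1,1,2), (1,1,2,3), (1,2), (1,2)
    |P|=4: 4 collections, coeffs (), (1), (1), (1,1)
    |P|=5: 2 collections, coeffs (1), (1)


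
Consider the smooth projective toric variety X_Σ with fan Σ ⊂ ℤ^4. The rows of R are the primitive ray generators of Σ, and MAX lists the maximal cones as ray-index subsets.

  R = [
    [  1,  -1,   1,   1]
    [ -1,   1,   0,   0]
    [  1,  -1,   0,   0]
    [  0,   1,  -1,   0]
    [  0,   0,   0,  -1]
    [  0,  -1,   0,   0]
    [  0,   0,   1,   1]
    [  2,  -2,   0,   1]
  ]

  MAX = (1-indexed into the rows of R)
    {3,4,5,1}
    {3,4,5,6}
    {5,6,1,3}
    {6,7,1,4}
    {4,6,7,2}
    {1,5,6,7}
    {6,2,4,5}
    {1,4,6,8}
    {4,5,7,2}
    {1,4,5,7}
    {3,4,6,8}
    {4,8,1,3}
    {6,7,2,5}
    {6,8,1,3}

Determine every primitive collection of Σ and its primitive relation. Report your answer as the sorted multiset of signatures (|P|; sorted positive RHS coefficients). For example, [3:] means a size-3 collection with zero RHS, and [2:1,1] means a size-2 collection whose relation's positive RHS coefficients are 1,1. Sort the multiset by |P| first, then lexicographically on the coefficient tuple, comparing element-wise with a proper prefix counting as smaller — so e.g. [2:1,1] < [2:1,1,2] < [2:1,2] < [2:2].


9 minimal non-faces of Δ(Σ) (on 8 rays):

  P={2,3}:  v_{2} + v_{3} = 0  so sig = [2:]
  P={1,2}:  v_{1} + v_{2} = v_{7}  so sig = [2:1]
  P={3,7}:  v_{3} + v_{7} = v_{1}  so sig = [2:1]
  P={2,8}:  v_{2} + v_{8} = v_{1} + v_{4} + v_{6}  so sig = [2:1,1,1]
  P={7,8}:  v_{7} + v_{8} = 2·v_{1} + v_{4} + v_{6}  so sig = [2:1,1,2]
  P={5,8}:  v_{5} + v_{8} = 2·v_{3}  so sig = [2:2]
  P={4,5,6,7}:  v_{4} + v_{5} + v_{6} + v_{7} = 0  so sig = [4:]
  P={1,3,4,6}:  v_{1} + v_{3} + v_{4} + v_{6} = v_{8}  so sig = [4:1]
  P={1,4,5,6}:  v_{1} + v_{4} + v_{5} + v_{6} = v_{3}  so sig = [4:1]

Signatures (|P|; sorted positive RHS coefficients), sorted:
{ [2:],  [2:1] ×2,  [2:1,1,1],  [2:1,1,2],  [2:2],  [4:],  [4:1] ×2 }


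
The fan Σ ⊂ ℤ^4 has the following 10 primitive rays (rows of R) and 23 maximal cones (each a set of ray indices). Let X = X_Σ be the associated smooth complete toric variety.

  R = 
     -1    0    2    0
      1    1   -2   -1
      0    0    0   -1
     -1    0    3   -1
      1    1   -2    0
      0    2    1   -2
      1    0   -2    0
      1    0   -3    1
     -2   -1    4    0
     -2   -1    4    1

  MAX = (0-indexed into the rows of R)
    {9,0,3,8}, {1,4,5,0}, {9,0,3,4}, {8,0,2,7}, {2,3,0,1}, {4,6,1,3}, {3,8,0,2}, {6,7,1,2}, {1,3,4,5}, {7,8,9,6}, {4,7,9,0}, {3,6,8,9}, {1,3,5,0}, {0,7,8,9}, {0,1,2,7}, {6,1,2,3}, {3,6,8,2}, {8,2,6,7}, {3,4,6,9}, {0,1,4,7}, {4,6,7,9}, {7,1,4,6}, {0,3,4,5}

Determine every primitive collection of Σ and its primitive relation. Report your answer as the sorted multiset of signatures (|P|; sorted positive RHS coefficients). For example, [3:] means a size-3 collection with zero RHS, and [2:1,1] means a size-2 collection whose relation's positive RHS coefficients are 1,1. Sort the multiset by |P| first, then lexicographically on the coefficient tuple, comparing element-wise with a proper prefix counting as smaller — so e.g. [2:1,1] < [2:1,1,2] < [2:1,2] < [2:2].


13 collections generate NE(X_Σ); each relation:

  • {0,6}:  v_{0} + v_{6} = 0  ⇒ sig = [2:]
  • {3,7}:  v_{3} + v_{7} = 0  ⇒ sig = [2:]
  • {1,9}:  v_{1} + v_{9} = v_{0}  ⇒ sig = [2:1]
  • {2,4}:  v_{2} + v_{4} = v_{1}  ⇒ sig = [2:1]
  • {2,9}:  v_{2} + v_{9} = v_{8}  ⇒ sig = [2:1]
  • {4,8}:  v_{4} + v_{8} = v_{0}  ⇒ sig = [2:1]
  • {1,8}:  v_{1} + v_{8} = v_{0} + v_{2}  ⇒ sig = [2:1,1]
  • {5,6}:  v_{5} + v_{6} = v_{1} + v_{3} + v_{4}  ⇒ sig = [2:1,1,1]
  • {5,7}:  v_{5} + v_{7} = v_{0} + v_{1} + v_{4}  ⇒ sig = [2:1,1,1]
  • {2,5}:  v_{2} + v_{5} = v_{0} + 2·v_{1} + v_{3}  ⇒ sig = [2:1,1,2]
  • {5,8}:  v_{5} + v_{8} = 2·v_{0} + v_{1} + v_{3}  ⇒ sig = [2:1,1,2]
  • {5,9}:  v_{5} + v_{9} = 2·v_{0} + v_{3} + v_{4}  ⇒ sig = [2:1,1,2]
  • {0,1,3,4}:  v_{0} + v_{1} + v_{3} + v_{4} = v_{5}  ⇒ sig = [4:1]

Hence PRS(X_Σ) =
[[2:], [2:], [2:1], [2:1], [2:1], [2:1], [2:1,1], [2:1,1,1], [2:1,1,1], [2:1,1,2], [2:1,1,2], [2:1,1,2], [4:1]]


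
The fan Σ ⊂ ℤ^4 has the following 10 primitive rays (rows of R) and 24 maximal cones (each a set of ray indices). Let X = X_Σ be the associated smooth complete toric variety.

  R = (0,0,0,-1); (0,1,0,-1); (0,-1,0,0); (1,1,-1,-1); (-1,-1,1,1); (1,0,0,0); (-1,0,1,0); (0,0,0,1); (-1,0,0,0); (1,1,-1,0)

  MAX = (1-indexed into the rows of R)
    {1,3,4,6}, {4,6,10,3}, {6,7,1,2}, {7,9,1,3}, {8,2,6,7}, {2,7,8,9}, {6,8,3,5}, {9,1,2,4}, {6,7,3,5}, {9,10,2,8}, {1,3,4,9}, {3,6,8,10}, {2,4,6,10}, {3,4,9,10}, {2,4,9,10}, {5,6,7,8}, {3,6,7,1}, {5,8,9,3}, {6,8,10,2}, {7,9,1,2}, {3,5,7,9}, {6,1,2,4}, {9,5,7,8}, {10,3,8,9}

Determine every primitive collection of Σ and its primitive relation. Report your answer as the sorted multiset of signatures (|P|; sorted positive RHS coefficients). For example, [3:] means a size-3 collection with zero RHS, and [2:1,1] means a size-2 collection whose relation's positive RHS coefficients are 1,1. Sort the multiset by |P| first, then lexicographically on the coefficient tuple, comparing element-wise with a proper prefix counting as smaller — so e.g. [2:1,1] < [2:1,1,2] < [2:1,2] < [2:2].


Primitive collections (12):

  • {1,8}:  v_{1} + v_{8} = 0  →  sig = [2:]
  • {4,5}:  v_{4} + v_{5} = 0  →  sig = [2:]
  • {6,9}:  v_{6} + v_{9} = 0  →  sig = [2:]
  • {1,10}:  v_{1} + v_{10} = v_{4}  →  sig = [2:1]
  • {2,3}:  v_{2} + v_{3} = v_{1}  →  sig = [2:1]
  • {2,5}:  v_{2} + v_{5} = v_{7}  →  sig = [2:1]
  • {4,7}:  v_{4} + v_{7} = v_{2}  →  sig = [2:1]
  • {4,8}:  v_{4} + v_{8} = v_{10}  →  sig = [2:1]
  • {5,10}:  v_{5} + v_{10} = v_{8}  →  sig = [2:1]
  • {1,5}:  v_{1} + v_{5} = v_{3} + v_{7}  →  sig = [2:1,1]
  • {7,10}:  v_{7} + v_{10} = v_{2} + v_{8}  →  sig = [2:1,1]
  • {3,7,8}:  v_{3} + v_{7} + v_{8} = v_{5}  →  sig = [3:1]

Signatures (|P|; sorted positive RHS coefficients), sorted:
    [2:]
    [2:]
    [2:]
    [2:1]
    [2:1]
    [2:1]
    [2:1]
    [2:1]
    [2:1]
    [2:1,1]
    [2:1,1]
    [3:1]


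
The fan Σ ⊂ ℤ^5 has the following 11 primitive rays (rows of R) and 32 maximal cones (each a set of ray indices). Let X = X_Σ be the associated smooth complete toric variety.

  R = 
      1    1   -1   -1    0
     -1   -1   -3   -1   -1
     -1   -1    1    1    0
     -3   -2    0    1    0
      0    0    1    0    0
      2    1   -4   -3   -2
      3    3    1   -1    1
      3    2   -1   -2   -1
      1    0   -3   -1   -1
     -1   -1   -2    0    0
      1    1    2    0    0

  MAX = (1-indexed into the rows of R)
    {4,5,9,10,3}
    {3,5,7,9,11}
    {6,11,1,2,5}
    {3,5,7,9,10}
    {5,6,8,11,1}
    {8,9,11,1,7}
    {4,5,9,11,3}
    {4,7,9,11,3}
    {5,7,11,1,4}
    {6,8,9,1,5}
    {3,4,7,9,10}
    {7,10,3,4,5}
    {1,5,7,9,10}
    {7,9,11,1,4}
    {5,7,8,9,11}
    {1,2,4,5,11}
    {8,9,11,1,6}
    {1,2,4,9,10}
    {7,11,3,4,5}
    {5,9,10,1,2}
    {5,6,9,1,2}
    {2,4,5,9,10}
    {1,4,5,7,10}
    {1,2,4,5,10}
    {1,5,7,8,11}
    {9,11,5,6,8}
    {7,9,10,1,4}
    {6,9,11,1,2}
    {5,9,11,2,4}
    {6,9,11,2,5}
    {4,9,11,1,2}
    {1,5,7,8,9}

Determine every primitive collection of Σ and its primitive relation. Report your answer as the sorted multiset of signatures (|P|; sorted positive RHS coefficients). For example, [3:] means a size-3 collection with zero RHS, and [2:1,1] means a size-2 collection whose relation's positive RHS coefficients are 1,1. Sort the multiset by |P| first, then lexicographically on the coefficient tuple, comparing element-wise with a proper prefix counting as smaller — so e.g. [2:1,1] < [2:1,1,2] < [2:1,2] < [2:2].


|primitive collections| = 15. Relations:

  P={1,3}:  v_{1} + v_{3} = 0  so sig = [2:]
  P={10,11}:  v_{10} + v_{11} = 0  so sig = [2:]
  P={2,8}:  v_{2} + v_{8} = v_{6}  so sig = [2:1]
  P={4,8}:  v_{4} + v_{8} = v_{2} + v_{11}  so sig = [2:1,1]
  P={2,3}:  v_{2} + v_{3} = v_{4} + v_{5} + v_{9}  so sig = [2:1,1,1]
  P={3,8}:  v_{3} + v_{8} = v_{5} + v_{9} + v_{11}  so sig = [2:1,1,1]
  P={8,10}:  v_{8} + v_{10} = v_{1} + v_{5} + v_{9}  so sig = [2:1,1,1]
  P={3,6}:  v_{3} + v_{6} = v_{2} + v_{5} + v_{9} + v_{11}  so sig = [2:1,1,1,1]
  P={6,10}:  v_{6} + v_{10} = v_{1} + v_{2} + v_{5} + v_{9}  so sig = [2:1,1,1,1]
  P={4,6}:  v_{4} + v_{6} = 2·v_{2} + v_{11}  so sig = [2:1,2]
  P={6,7}:  v_{6} + v_{7} = 2·v_{1} + v_{8}  so sig = [2:1,2]
  P={2,7}:  v_{2} + v_{7} = 2·v_{1}  so sig = [2:2]
  P={1,4,5,9}:  v_{1} + v_{4} + v_{5} + v_{9} = v_{2}  so sig = [4:1]
  P={1,5,9,11}:  v_{1} + v_{5} + v_{9} + v_{11} = v_{8}  so sig = [4:1]
  P={4,5,7,9}:  v_{4} + v_{5} + v_{7} + v_{9} = v_{1}  so sig = [4:1]

Sorted signature multiset PRS(X):
    |P|=2: 12 collections, coeffs (), (), (1), (1,1), (1,1,1), (1,1,1), (1,1,1), (1,1,1,1), (1,1,1,1), (1,2), (1,2), (2)
    |P|=4: 3 collections, coeffs (1), (1), (1)


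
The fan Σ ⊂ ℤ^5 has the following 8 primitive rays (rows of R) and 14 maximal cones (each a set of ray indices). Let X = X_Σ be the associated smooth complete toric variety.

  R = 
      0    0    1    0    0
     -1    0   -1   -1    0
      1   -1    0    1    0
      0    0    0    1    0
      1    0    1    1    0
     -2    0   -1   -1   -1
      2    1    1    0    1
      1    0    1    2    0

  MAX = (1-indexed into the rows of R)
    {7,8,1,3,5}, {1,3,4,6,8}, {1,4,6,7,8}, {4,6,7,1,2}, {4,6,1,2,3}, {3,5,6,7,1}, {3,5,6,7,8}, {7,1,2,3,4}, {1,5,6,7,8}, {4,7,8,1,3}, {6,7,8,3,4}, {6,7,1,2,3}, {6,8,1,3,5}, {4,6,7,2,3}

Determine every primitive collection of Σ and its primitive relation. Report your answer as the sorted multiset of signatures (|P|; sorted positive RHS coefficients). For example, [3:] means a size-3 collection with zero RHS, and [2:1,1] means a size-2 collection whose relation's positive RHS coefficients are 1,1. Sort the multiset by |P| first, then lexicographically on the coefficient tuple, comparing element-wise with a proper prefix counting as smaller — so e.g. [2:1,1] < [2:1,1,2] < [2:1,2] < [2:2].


Σ has 5 primitive collections:

  P={2,5}:  v_{2} + v_{5} = 0  ⟹  sig = [2:]
  P={2,8}:  v_{2} + v_{8} = v_{4}  ⟹  sig = [2:1]
  P={4,5}:  v_{4} + v_{5} = v_{8}  ⟹  sig = [2:1]
  P={1,3,4,6,7}:  v_{1} + v_{3} + v_{4} + v_{6} + v_{7} = v_{5}  ⟹  sig = [5:1]
  P={1,3,6,7,8}:  v_{1} + v_{3} + v_{6} + v_{7} + v_{8} = 2·v_{5}  ⟹  sig = [5:2]

Signatures (|P|; sorted positive RHS coefficients), sorted:
    |P|=2: 3 collections, coeffs (), (1), (1)
    |P|=5: 2 collections, coeffs (1), (2)


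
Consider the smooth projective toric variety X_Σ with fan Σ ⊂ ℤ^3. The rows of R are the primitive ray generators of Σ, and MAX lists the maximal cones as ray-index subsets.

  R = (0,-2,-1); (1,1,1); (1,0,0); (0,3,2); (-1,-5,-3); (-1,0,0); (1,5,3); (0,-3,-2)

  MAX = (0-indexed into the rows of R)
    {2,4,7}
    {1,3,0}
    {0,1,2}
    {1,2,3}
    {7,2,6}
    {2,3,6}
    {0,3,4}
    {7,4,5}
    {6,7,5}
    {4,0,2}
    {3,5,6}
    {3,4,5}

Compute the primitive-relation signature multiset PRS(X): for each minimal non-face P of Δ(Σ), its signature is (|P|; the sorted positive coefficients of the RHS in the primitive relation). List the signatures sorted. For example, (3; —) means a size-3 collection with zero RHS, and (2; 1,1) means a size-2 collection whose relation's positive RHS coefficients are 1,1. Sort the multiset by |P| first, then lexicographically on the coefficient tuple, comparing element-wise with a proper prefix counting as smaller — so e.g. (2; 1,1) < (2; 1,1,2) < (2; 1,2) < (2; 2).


|primitive collections| = 12. Relations:

  • {2,5}:  v_{2} + v_{5} = 0  →  sig = (2; —)
  • {3,7}:  v_{3} + v_{7} = 0  →  sig = (2; —)
  • {4,6}:  v_{4} + v_{6} = 0  →  sig = (2; —)
  • {0,5}:  v_{0} + v_{5} = v_{3} + v_{4}  →  sig = (2; 1,1)
  • {0,6}:  v_{0} + v_{6} = v_{2} + v_{3}  →  sig = (2; 1,1)
  • {0,7}:  v_{0} + v_{7} = v_{2} + v_{4}  →  sig = (2; 1,1)
  • {1,5}:  v_{1} + v_{5} = v_{0} + v_{3}  →  sig = (2; 1,1)
  • {1,7}:  v_{1} + v_{7} = v_{0} + v_{2}  →  sig = (2; 1,1)
  • {1,4}:  v_{1} + v_{4} = 2·v_{0}  →  sig = (2; 2)
  • {1,6}:  v_{1} + v_{6} = 2·v_{2} + 2·v_{3}  →  sig = (2; 2,2)
  • {0,2,3}:  v_{0} + v_{2} + v_{3} = v_{1}  →  sig = (3; 1)
  • {2,3,4}:  v_{2} + v_{3} + v_{4} = v_{0}  →  sig = (3; 1)

Sorted signature multiset PRS(X):
    (2; —)
    (2; —)
    (2; —)
    (2; 1,1)
    (2; 1,1)
    (2; 1,1)
    (2; 1,1)
    (2; 1,1)
    (2; 2)
    (2; 2,2)
    (3; 1)
    (3; 1)


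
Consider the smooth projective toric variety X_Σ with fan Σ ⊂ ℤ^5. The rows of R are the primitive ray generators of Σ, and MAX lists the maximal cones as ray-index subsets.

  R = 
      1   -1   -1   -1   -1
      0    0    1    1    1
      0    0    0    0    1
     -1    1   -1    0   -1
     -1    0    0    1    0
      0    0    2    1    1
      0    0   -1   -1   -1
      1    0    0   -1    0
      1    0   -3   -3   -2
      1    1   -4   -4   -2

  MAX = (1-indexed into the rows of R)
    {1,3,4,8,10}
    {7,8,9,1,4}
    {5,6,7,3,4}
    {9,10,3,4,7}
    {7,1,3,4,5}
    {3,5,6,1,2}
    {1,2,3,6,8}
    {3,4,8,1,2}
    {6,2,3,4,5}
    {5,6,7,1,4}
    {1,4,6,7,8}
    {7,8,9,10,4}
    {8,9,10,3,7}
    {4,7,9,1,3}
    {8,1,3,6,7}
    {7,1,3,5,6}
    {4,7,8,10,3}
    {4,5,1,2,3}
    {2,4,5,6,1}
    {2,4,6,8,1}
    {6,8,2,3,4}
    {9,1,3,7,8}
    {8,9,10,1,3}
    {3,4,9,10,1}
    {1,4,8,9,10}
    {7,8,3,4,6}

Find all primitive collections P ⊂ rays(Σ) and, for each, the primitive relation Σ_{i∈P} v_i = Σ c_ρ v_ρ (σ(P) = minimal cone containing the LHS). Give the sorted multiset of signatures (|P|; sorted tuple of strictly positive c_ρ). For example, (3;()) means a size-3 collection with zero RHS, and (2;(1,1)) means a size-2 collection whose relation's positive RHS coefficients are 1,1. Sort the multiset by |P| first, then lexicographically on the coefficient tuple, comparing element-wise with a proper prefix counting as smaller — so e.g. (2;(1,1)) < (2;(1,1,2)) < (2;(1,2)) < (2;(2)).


12 collections generate NE(X_Σ); each relation:

  • {2,7}:  v_{2} + v_{7} = 0  →  sig = (2;())
  • {5,8}:  v_{5} + v_{8} = 0  →  sig = (2;())
  • {6,9}:  v_{6} + v_{9} = v_{7} + v_{8}  →  sig = (2;(1,1))
  • {5,10}:  v_{5} + v_{10} = v_{3} + v_{4} + v_{9}  →  sig = (2;(1,1,1))
  • {2,9}:  v_{2} + v_{9} = v_{1} + v_{3} + v_{4} + v_{8}  →  sig = (2;(1,1,1,1))
  • {5,9}:  v_{5} + v_{9} = v_{1} + v_{3} + v_{4} + v_{7}  →  sig = (2;(1,1,1,1))
  • {6,10}:  v_{6} + v_{10} = v_{3} + v_{4} + v_{7} + 2·v_{8}  →  sig = (2;(1,1,1,2))
  • {2,10}:  v_{2} + v_{10} = v_{1} + 2·v_{3} + 2·v_{4} + 2·v_{8}  →  sig = (2;(1,2,2,2))
  • {1,7,10}:  v_{1} + v_{7} + v_{10} = 2·v_{9}  →  sig = (3;(2))
  • {1,3,4,6}:  v_{1} + v_{3} + v_{4} + v_{6} = 0  →  sig = (4;())
  • {3,4,8,9}:  v_{3} + v_{4} + v_{8} + v_{9} = v_{10}  →  sig = (4;(1))
  • {1,3,4,7,8}:  v_{1} + v_{3} + v_{4} + v_{7} + v_{8} = v_{9}  →  sig = (5;(1))

Signatures (|P|; sorted positive RHS coefficients), sorted:
[(2;()), (2;()), (2;(1,1)), (2;(1,1,1)), (2;(1,1,1,1)), (2;(1,1,1,1)), (2;(1,1,1,2)), (2;(1,2,2,2)), (3;(2)), (4;()), (4;(1)), (5;(1))]


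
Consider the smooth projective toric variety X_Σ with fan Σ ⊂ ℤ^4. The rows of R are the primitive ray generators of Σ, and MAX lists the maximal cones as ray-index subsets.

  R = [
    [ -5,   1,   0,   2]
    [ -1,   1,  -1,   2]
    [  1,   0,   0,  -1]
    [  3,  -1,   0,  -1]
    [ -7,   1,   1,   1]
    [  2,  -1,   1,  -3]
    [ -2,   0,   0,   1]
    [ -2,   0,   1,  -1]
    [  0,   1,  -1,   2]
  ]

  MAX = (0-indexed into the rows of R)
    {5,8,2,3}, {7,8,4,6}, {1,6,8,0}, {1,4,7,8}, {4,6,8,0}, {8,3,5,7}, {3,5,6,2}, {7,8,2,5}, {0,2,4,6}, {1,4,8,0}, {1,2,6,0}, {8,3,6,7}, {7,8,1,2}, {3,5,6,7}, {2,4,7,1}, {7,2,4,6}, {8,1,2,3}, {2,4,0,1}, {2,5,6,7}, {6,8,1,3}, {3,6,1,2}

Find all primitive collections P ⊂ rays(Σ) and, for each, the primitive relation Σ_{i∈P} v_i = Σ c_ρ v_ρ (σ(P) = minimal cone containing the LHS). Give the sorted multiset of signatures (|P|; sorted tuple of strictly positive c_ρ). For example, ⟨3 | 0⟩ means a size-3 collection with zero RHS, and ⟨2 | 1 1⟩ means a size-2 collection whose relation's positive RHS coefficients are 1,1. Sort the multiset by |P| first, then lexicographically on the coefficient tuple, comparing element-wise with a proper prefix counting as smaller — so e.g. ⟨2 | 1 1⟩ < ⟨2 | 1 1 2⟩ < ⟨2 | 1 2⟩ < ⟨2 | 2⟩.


The 14 primitive collections of Σ (r=9, n=4):

  {0,3}:  v_{0} + v_{3} = v_{6}  →  sig = ⟨2 | 1⟩
  {0,7}:  v_{0} + v_{7} = v_{4}  →  sig = ⟨2 | 1⟩
  {1,5}:  v_{1} + v_{5} = v_{2}  →  sig = ⟨2 | 1⟩
  {3,4}:  v_{3} + v_{4} = v_{6} + v_{7}  →  sig = ⟨2 | 1 1⟩
  {0,5}:  v_{0} + v_{5} = v_{2} + v_{6} + v_{7}  →  sig = ⟨2 | 1 1 1⟩
  {4,5}:  v_{4} + v_{5} = v_{2} + v_{6} + 2·v_{7}  →  sig = ⟨2 | 1 1 2⟩
  {1,3,7}:  v_{1} + v_{3} + v_{7} = 0  →  sig = ⟨3 | 0⟩
  {5,6,8}:  v_{5} + v_{6} + v_{8} = 0  →  sig = ⟨3 | 0⟩
  {1,6,7}:  v_{1} + v_{6} + v_{7} = v_{0}  →  sig = ⟨3 | 1⟩
  {2,3,7}:  v_{2} + v_{3} + v_{7} = v_{5}  →  sig = ⟨3 | 1⟩
  {2,6,8}:  v_{2} + v_{6} + v_{8} = v_{1}  →  sig = ⟨3 | 1⟩
  {0,2,8}:  v_{0} + v_{2} + v_{8} = 2·v_{1} + v_{7}  →  sig = ⟨3 | 1 2⟩
  {1,4,6}:  v_{1} + v_{4} + v_{6} = 2·v_{0}  →  sig = ⟨3 | 2⟩
  {2,4,8}:  v_{2} + v_{4} + v_{8} = 2·v_{1} + 2·v_{7}  →  sig = ⟨3 | 2 2⟩

so the primitive-relation signature multiset is
{ ⟨2 | 1⟩ ×3,  ⟨2 | 1 1⟩,  ⟨2 | 1 1 1⟩,  ⟨2 | 1 1 2⟩,  ⟨3 | 0⟩ ×2,  ⟨3 | 1⟩ ×3,  ⟨3 | 1 2⟩,  ⟨3 | 2⟩,  ⟨3 | 2 2⟩ }


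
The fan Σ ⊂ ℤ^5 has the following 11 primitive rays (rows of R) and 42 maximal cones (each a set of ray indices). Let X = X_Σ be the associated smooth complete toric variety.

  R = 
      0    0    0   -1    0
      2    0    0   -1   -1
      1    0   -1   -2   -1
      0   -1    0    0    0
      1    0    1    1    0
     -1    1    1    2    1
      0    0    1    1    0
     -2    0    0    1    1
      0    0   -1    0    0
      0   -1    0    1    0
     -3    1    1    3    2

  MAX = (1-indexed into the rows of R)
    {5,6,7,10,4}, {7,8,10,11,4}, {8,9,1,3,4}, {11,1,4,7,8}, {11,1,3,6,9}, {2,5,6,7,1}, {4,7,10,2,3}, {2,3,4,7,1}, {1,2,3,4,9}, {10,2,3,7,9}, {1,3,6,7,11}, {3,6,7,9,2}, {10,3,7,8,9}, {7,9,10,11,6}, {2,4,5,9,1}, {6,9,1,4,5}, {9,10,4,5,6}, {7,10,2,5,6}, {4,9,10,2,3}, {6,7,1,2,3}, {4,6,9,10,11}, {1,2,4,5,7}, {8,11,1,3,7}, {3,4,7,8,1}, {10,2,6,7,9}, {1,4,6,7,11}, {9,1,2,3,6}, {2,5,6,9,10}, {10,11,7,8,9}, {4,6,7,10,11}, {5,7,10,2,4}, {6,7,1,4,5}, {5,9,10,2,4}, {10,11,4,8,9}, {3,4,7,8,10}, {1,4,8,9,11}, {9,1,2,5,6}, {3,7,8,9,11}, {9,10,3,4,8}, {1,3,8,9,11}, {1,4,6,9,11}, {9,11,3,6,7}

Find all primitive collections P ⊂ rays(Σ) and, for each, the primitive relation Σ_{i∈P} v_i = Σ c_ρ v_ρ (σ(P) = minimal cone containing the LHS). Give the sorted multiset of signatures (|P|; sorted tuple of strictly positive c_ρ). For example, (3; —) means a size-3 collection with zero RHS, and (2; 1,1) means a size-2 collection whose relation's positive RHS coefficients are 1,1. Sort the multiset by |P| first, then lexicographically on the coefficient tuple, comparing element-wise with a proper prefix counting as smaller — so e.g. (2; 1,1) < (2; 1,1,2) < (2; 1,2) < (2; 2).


Primitive collections (15):

  • {2,8}:  v_{2} + v_{8} = 0  so sig = (2; —)
  • {1,10}:  v_{1} + v_{10} = v_{4}  so sig = (2; 1)
  • {2,11}:  v_{2} + v_{11} = v_{6}  so sig = (2; 1)
  • {3,5}:  v_{3} + v_{5} = v_{2}  so sig = (2; 1)
  • {6,8}:  v_{6} + v_{8} = v_{11}  so sig = (2; 1)
  • {5,8}:  v_{5} + v_{8} = v_{4} + v_{6}  so sig = (2; 1,1)
  • {5,11}:  v_{5} + v_{11} = v_{4} + 2·v_{6}  so sig = (2; 1,2)
  • {1,7,9}:  v_{1} + v_{7} + v_{9} = 0  so sig = (3; —)
  • {3,4,6}:  v_{3} + v_{4} + v_{6} = 0  so sig = (3; —)
  • {2,4,6}:  v_{2} + v_{4} + v_{6} = v_{5}  so sig = (3; 1)
  • {3,4,11}:  v_{3} + v_{4} + v_{11} = v_{8}  so sig = (3; 1)
  • {4,7,9}:  v_{4} + v_{7} + v_{9} = v_{10}  so sig = (3; 1)
  • {3,6,10}:  v_{3} + v_{6} + v_{10} = v_{7} + v_{9}  so sig = (3; 1,1)
  • {3,10,11}:  v_{3} + v_{10} + v_{11} = v_{7} + v_{8} + v_{9}  so sig = (3; 1,1,1)
  • {5,7,9}:  v_{5} + v_{7} + v_{9} = v_{2} + v_{6} + v_{10}  so sig = (3; 1,1,1)

Sorted signature multiset PRS(X):
    |P|=2: 7 collections, coeffs (), (1), (1), (1), (1), (1,1), (1,2)
    |P|=3: 8 collections, coeffs (), (), (1), (1), (1), (1,1), (1,1,1), (1,1,1)
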